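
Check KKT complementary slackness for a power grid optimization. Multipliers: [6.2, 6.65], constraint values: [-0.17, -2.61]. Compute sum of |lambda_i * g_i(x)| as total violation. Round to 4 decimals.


KKT complementary slackness check:
lambda_1 * g_1 = 6.2 * -0.17 = -1.054
lambda_2 * g_2 = 6.65 * -2.61 = -17.3565
Total violation = 1.054 + 17.3565 = 18.4105


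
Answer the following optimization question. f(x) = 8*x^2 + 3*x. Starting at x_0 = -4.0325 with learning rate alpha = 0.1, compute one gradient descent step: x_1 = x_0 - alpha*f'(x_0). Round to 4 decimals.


We compute the gradient at x_0 and apply the update.
f'(x) = 16*x + 3
f'(-4.0325) = 16*-4.0325 + 3 = -61.52
x_1 = -4.0325 - 0.1*-61.52 = 2.1195


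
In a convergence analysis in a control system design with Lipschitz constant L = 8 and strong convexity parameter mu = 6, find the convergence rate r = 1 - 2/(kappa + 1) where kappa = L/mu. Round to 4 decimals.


Step 1: Compute the condition number.
kappa = L/mu = 8/6 = 1.3333
Step 2: Compute the convergence rate.
r = 1 - 2/(kappa + 1) = 1 - 2*mu/(L + mu) = (L - mu)/(L + mu) = 2/14 = 0.1429


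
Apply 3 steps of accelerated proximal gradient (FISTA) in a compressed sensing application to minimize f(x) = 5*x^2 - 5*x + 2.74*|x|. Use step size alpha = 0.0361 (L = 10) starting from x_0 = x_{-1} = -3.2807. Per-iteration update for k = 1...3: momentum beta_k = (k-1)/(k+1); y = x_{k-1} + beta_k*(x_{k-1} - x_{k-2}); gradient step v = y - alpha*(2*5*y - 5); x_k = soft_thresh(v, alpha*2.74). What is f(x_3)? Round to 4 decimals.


FISTA on f(x) = 5*x^2 - 5*x + 2.74*|x|
L = 10, alpha = 0.0361
Iteration 1: beta = 0.0, y = -3.2807 + 0.0*(-3.2807 + 3.2807) = -3.2807
  grad(y) = -37.807, v = y - alpha*grad = -1.9159
  prox(v) = soft_thresh(-1.9159, 0.0989) = -1.817
Iteration 2: beta = 0.3333, y = -1.817 + 0.3333*(-1.817 + 3.2807) = -1.329
  grad(y) = -18.2904, v = y - alpha*grad = -0.6688
  prox(v) = soft_thresh(-0.6688, 0.0989) = -0.5698
Iteration 3: beta = 0.5, y = -0.5698 + 0.5*(-0.5698 + 1.817) = 0.0537
  grad(y) = -4.4629, v = y - alpha*grad = 0.2148
  prox(v) = soft_thresh(0.2148, 0.0989) = 0.1159
f(x_3) = 5*0.1159^2 - 5*0.1159 + 2.74*|0.1159| = -0.1948


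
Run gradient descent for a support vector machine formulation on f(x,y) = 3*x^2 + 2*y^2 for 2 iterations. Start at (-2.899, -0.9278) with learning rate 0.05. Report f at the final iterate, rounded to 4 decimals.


Gradient descent on f(x,y) = 3*x^2 + 2*y^2.
Starting point: (-2.899, -0.9278), alpha = 0.05
Step 1: grad_x = 2*3*-2.899 = -17.394, grad_y = 2*2*-0.9278 = -3.7112
  x_1 = -2.899 - 0.05*-17.394 = -2.0293
  y_1 = -0.9278 - 0.05*-3.7112 = -0.7422
Step 2: grad_x = 2*3*-2.0293 = -12.1758, grad_y = 2*2*-0.7422 = -2.969
  x_2 = -2.0293 - 0.05*-12.1758 = -1.4205
  y_2 = -0.7422 - 0.05*-2.969 = -0.5938
f(-1.4205, -0.5938) = 3*(-1.4205)^2 + 2*(-0.5938)^2 = 6.7587


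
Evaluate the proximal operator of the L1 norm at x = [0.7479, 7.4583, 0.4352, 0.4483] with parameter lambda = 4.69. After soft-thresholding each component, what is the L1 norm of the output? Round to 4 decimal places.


Soft-thresholding with lambda = 4.69:
prox(0.7479) = sign(0.7479)*max(|0.7479| - 4.69, 0) = 0.0
prox(7.4583) = sign(7.4583)*max(|7.4583| - 4.69, 0) = 2.7683
prox(0.4352) = sign(0.4352)*max(|0.4352| - 4.69, 0) = 0.0
prox(0.4483) = sign(0.4483)*max(|0.4483| - 4.69, 0) = 0.0
prox(x) = [0.0, 2.7683, 0.0, 0.0]
||prox(x)||_1 = 0.0 + 2.7683 + 0.0 + 0.0 = 2.7683


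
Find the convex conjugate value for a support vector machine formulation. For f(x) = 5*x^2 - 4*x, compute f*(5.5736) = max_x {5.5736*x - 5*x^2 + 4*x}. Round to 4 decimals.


f*(y) = sup_x {y*x - a*x^2 - b*x} = sup_x {(y-b)*x - a*x^2}
FOC: (y - b) - 2a*x = 0 => x* = (y - b)/(2a)
x* = (5.5736 + 4)/(2*5) = 0.9574
f*(5.5736) = (y-b)^2/(4a) = (5.5736 + 4)^2/(4*5)
= 91.6538/20 = 4.5827


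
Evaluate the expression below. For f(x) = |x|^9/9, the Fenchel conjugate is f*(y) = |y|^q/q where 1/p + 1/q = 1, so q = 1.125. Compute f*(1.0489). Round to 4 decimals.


The conjugate exponent q satisfies 1/p + 1/q = 1.
p = 9, so q = 9/(9 - 1) = 1.125
|y|^q = 1.0489^1.125 = 1.0552
f*(1.0489) = 1.0552 / 1.125 = 0.9379


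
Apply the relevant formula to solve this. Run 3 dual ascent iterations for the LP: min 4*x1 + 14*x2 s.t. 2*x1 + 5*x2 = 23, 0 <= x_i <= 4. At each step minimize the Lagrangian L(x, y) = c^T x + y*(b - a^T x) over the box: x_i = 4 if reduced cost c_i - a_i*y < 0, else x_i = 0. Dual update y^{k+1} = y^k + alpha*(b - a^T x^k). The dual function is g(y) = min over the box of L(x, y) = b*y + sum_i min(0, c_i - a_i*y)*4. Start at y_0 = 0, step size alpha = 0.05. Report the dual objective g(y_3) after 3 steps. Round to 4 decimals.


Dual ascent for LP: min 4*x1 + 14*x2, 2*x1 + 5*x2 = 23, 0 <= x_i <= 4
Step 1: y^k = 0.0, reduced costs: (4.0, 14.0)
  x^k = (0.0, 0.0), subgradient = b - a^T x = 23.0
  y^{k+1} = 0.0 + 0.05*23.0 = 1.15
Step 2: y^k = 1.15, reduced costs: (1.7, 8.25)
  x^k = (0.0, 0.0), subgradient = b - a^T x = 23.0
  y^{k+1} = 1.15 + 0.05*23.0 = 2.3
Step 3: y^k = 2.3, reduced costs: (-0.6, 2.5)
  x^k = (4.0, 0.0), subgradient = b - a^T x = 15.0
  y^{k+1} = 2.3 + 0.05*15.0 = 3.05
Dual objective at y_3 = 3.05: reduced costs (-2.1, -1.25), box minimizer x = (4.0, 4.0)
g(y_3) = b*y + (c1 - a1*y)*x1 + (c2 - a2*y)*x2 = 23*3.05 + (-2.1)*4.0 + (-1.25)*4.0 = 70.15 - 8.4 - 5.0 = 56.75


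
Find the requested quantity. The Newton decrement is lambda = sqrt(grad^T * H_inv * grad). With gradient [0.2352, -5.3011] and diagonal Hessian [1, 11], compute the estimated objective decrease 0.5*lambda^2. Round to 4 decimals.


Step 1: H is diagonal, so H^(-1) * g = [0.2352, -0.4819].
Step 2: g^T H^(-1) g = sum_i g_i^2 / H_ii
  = (0.2352)^2/1 + (-5.3011)^2/11
  = 0.0553 + 2.5547 = 2.61
Step 3: Objective decrease = 0.5 * g^T H^(-1) g = 1.305


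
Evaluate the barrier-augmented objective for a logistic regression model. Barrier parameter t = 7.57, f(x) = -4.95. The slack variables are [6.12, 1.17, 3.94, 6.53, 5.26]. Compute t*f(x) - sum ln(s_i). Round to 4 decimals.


Step 1: Compute log-barrier.
ln values: [1.8116, 0.157, 1.3712, 1.8764, 1.6601]
phi = -(1.8116 + 0.157 + 1.3712 + 1.8764 + 1.6601) = -6.8763
Step 2: Compute augmented objective.
t*f(x) = 7.57*-4.95 = -37.4715
Total = -37.4715 - 6.8763 = -44.3478


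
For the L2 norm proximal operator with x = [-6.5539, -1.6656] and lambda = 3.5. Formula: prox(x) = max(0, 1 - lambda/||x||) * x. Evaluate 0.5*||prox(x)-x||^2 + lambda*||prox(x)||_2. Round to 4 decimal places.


Step 1: Compute ||x||.
||x|| = 6.7622
Step 2: Compute scaling factor.
scale = max(0, 1 - 3.5/6.7622) = 0.4824
Step 3: prox(x) = [-3.1617, -0.8035]
||prox(x)|| = 3.2622
Step 4: Proximal objective.
0.5*||prox-x||^2 = 6.125
lambda*||prox|| = 11.4177
Total = 17.5428


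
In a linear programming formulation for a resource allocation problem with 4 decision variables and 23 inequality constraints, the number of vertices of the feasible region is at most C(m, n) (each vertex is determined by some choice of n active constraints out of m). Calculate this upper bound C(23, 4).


Each vertex corresponds to some choice of n active constraints out of m, so the number of vertices is at most C(m, n) = m! / (n!(m-n)!).
m = 23, n = 4
Numerator: 23 * 22 * 21 * 20
Denominator: 4! = 24
C(23, 4) = 8855


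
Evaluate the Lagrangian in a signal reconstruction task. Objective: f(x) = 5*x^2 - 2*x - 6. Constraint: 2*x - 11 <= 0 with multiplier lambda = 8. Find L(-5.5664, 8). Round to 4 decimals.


Step 1: Evaluate f(x).
f(-5.5664) = 5*(-5.5664)^2 - 2*(-5.5664) - 6 = 160.0568
Step 2: Evaluate g(x).
g(-5.5664) = 2*-5.5664 - 11 = -22.1328
Step 3: Compute Lagrangian.
L = 160.0568 + 8*-22.1328 = -17.0056


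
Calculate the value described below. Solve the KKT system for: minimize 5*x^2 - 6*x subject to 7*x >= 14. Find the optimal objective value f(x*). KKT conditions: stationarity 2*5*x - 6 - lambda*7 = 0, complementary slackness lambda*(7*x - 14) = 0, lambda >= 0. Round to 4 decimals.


Step 1: Try lambda = 0 (constraint inactive).
x_unc = 6/(2*5) = 0.6
Check: 7*0.6 = 4.2 < 14 -- violated!
Step 2: Constraint must be active: 7*x = 14
x* = 14/7 = 2.0
lambda = (2*5*2.0 - 6)/7 = 2.0
Step 3: Compute optimal value.
f(x*) = 5*2.0^2 - 6*2.0 = 8.0


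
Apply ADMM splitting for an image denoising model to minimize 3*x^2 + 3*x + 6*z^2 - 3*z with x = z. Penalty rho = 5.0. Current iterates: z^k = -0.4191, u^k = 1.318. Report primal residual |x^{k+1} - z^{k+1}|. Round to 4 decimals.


ADMM iteration with rho = 5.0, z^k = -0.4191, u^k = 1.318
Step 1: x-update.
Minimize 3*x^2 + 3*x + (5.0/2)*(x + 0.4191 + 1.318)^2
FOC: (2*3 + 5.0)*x = -3 + 5.0*(-0.4191 - 1.318)
x^{k+1} = -1.0623
Step 2: z-update.
Minimize 6*z^2 - 3*z + (5.0/2)*(-1.0623 - z + 1.318)^2
FOC: (2*6 + 5.0)*z = 3 + 5.0*(-1.0623 + 1.318)
z^{k+1} = 0.2517
Step 3: u-update.
u^{k+1} = 1.318 - 1.0623 - 0.2517 = 0.004
Step 4: Primal residual = |-1.0623 - 0.2517| = 1.314


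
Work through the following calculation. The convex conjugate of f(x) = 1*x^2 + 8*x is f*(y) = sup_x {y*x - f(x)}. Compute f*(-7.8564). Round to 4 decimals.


f*(y) = sup_x {y*x - a*x^2 - b*x} = sup_x {(y-b)*x - a*x^2}
FOC: (y - b) - 2a*x = 0 => x* = (y - b)/(2a)
x* = (-7.8564 - 8)/(2*1) = -7.9282
f*(-7.8564) = (y-b)^2/(4a) = (-7.8564 - 8)^2/(4*1)
= 251.4254/4 = 62.8564


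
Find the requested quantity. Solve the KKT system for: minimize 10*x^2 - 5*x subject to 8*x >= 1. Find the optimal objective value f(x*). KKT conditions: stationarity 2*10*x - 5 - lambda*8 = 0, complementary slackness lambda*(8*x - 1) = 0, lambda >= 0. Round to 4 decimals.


Step 1: Try lambda = 0 (constraint inactive).
Stationarity: 2*10*x - 5 = 0
x* = 5/(2*10) = 0.25
Check constraint: 8*0.25 = 2.0 >= 1 -- satisfied.
Step 2: Compute optimal value.
f(x*) = 10*0.25^2 - 5*0.25 = -0.625


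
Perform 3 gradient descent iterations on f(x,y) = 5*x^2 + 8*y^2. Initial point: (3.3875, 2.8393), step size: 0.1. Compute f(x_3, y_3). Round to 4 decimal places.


Gradient descent on f(x,y) = 5*x^2 + 8*y^2.
Starting point: (3.3875, 2.8393), alpha = 0.1
Step 1: grad_x = 2*5*3.3875 = 33.875, grad_y = 2*8*2.8393 = 45.4288
  x_1 = 3.3875 - 0.1*33.875 = 0.0
  y_1 = 2.8393 - 0.1*45.4288 = -1.7036
Step 2: grad_x = 2*5*0.0 = 0.0, grad_y = 2*8*-1.7036 = -27.2573
  x_2 = 0.0 - 0.1*0.0 = 0.0
  y_2 = -1.7036 - 0.1*-27.2573 = 1.0221
Step 3: grad_x = 2*5*0.0 = 0.0, grad_y = 2*8*1.0221 = 16.3544
  x_3 = 0.0 - 0.1*0.0 = 0.0
  y_3 = 1.0221 - 0.1*16.3544 = -0.6133
f(0.0, -0.6133) = 5*0.0^2 + 8*(-0.6133)^2 = 3.009


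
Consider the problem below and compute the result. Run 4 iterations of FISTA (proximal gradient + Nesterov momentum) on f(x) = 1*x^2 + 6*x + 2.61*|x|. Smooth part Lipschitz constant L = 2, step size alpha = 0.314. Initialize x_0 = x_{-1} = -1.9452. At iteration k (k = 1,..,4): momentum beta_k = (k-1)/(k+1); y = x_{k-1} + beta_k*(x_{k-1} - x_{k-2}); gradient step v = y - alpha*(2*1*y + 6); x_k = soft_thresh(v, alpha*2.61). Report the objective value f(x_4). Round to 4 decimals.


FISTA on f(x) = 1*x^2 + 6*x + 2.61*|x|
L = 2, alpha = 0.314
Iteration 1: beta = 0.0, y = -1.9452 + 0.0*(-1.9452 + 1.9452) = -1.9452
  grad(y) = 2.1096, v = y - alpha*grad = -2.6076
  prox(v) = soft_thresh(-2.6076, 0.8195) = -1.7881
Iteration 2: beta = 0.3333, y = -1.7881 + 0.3333*(-1.7881 + 1.9452) = -1.7357
  grad(y) = 2.5286, v = y - alpha*grad = -2.5297
  prox(v) = soft_thresh(-2.5297, 0.8195) = -1.7101
Iteration 3: beta = 0.5, y = -1.7101 + 0.5*(-1.7101 + 1.7881) = -1.6712
  grad(y) = 2.6577, v = y - alpha*grad = -2.5057
  prox(v) = soft_thresh(-2.5057, 0.8195) = -1.6861
Iteration 4: beta = 0.6, y = -1.6861 + 0.6*(-1.6861 + 1.7101) = -1.6717
  grad(y) = 2.6565, v = y - alpha*grad = -2.5059
  prox(v) = soft_thresh(-2.5059, 0.8195) = -1.6863
f(x_4) = 1*(-1.6863)^2 + 6*(-1.6863) + 2.61*|-1.6863| = -2.873


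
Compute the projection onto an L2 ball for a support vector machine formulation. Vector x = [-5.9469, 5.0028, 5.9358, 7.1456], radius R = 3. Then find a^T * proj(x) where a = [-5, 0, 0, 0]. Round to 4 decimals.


Step 1: Compute ||x|| (intermediates to 6 decimals).
||x|| = sqrt((-5.9469)^2 + 5.0028^2 + 5.9358^2 + 7.1456^2) = 12.111439
Step 2: Project.
Since ||x|| > R, scale = R/||x|| = 3/12.111439 = 0.2477, proj(x) = scale * x
proj(x) = [-1.473047, 1.239194, 1.470298, 1.769965]
Step 3: Dot product.
a^T * proj(x) = -5*(-1.473047) + 0*1.239194 + 0*1.470298 + 0*1.769965 = 7.3652


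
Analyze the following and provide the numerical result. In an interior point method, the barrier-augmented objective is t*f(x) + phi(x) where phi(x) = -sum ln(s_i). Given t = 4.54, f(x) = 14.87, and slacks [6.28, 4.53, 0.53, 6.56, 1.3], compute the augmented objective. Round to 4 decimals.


Step 1: Compute log-barrier.
ln values: [1.8374, 1.5107, -0.6349, 1.881, 0.2624]
phi = -(1.8374 + 1.5107 - 0.6349 + 1.881 + 0.2624) = -4.8566
Step 2: Compute augmented objective.
t*f(x) = 4.54*14.87 = 67.5098
Total = 67.5098 - 4.8566 = 62.6532


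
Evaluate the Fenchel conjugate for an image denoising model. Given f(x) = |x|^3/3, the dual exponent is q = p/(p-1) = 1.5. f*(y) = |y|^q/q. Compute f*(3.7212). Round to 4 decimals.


The conjugate exponent q satisfies 1/p + 1/q = 1.
p = 3, so q = 3/(3 - 1) = 1.5
|y|^q = 3.7212^1.5 = 7.1783
f*(3.7212) = 7.1783 / 1.5 = 4.7856


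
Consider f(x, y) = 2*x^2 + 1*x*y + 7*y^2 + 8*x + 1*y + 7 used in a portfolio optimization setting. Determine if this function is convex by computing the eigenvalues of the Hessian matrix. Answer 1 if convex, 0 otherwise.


The Hessian of f(x,y) = 2*x^2 + 1*x*y + 7*y^2 + 8*x + 1*y + 7 is:
H = [[4, 1], [1, 14]]
Trace = 4 + 14 = 18
Determinant = 4*14 - (1)^2 = 55
Discriminant = (18)^2 - 4*55 = 104.0
Eigenvalues: lambda_1 = 3.901, lambda_2 = 14.099
The function is convex.

1


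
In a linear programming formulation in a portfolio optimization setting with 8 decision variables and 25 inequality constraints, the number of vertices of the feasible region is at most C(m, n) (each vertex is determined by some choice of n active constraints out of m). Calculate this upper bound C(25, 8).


Each vertex corresponds to some choice of n active constraints out of m, so the number of vertices is at most C(m, n) = m! / (n!(m-n)!).
m = 25, n = 8
Numerator: 25 * 24 * 23 * 22 * 21 * 20 * 19 * 18
Denominator: 8! = 40320
C(25, 8) = 1081575


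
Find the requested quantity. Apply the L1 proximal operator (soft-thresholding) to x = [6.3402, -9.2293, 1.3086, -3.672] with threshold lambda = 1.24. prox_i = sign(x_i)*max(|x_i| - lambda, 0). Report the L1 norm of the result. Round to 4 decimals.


Soft-thresholding with lambda = 1.24:
prox(6.3402) = sign(6.3402)*max(|6.3402| - 1.24, 0) = 5.1002
prox(-9.2293) = sign(-9.2293)*max(|-9.2293| - 1.24, 0) = -7.9893
prox(1.3086) = sign(1.3086)*max(|1.3086| - 1.24, 0) = 0.0686
prox(-3.672) = sign(-3.672)*max(|-3.672| - 1.24, 0) = -2.432
prox(x) = [5.1002, -7.9893, 0.0686, -2.432]
||prox(x)||_1 = 5.1002 + 7.9893 + 0.0686 + 2.432 = 15.5901


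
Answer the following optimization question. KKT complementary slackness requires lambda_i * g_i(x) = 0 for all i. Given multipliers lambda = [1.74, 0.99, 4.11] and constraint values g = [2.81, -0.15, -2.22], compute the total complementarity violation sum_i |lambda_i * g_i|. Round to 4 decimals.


KKT complementary slackness check:
lambda_1 * g_1 = 1.74 * 2.81 = 4.8894
lambda_2 * g_2 = 0.99 * -0.15 = -0.1485
lambda_3 * g_3 = 4.11 * -2.22 = -9.1242
Total violation = 4.8894 + 0.1485 + 9.1242 = 14.1621


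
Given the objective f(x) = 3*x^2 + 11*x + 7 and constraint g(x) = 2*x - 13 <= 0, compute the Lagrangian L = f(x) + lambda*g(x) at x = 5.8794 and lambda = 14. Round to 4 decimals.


Step 1: Evaluate f(x).
f(5.8794) = 3*5.8794^2 + 11*5.8794 + 7 = 175.3754
Step 2: Evaluate g(x).
g(5.8794) = 2*5.8794 - 13 = -1.2412
Step 3: Compute Lagrangian.
L = 175.3754 + 14*-1.2412 = 157.9986


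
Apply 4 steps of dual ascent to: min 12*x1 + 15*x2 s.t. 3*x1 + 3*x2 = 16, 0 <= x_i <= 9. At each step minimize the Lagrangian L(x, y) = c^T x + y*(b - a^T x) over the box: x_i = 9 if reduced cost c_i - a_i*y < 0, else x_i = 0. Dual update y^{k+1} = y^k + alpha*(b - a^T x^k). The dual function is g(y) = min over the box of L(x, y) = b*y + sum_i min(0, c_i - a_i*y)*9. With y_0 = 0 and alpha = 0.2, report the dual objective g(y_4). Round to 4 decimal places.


Dual ascent for LP: min 12*x1 + 15*x2, 3*x1 + 3*x2 = 16, 0 <= x_i <= 9
Step 1: y^k = 0.0, reduced costs: (12.0, 15.0)
  x^k = (0.0, 0.0), subgradient = b - a^T x = 16.0
  y^{k+1} = 0.0 + 0.2*16.0 = 3.2
Step 2: y^k = 3.2, reduced costs: (2.4, 5.4)
  x^k = (0.0, 0.0), subgradient = b - a^T x = 16.0
  y^{k+1} = 3.2 + 0.2*16.0 = 6.4
Step 3: y^k = 6.4, reduced costs: (-7.2, -4.2)
  x^k = (9.0, 9.0), subgradient = b - a^T x = -38.0
  y^{k+1} = 6.4 + 0.2*-38.0 = -1.2
Step 4: y^k = -1.2, reduced costs: (15.6, 18.6)
  x^k = (0.0, 0.0), subgradient = b - a^T x = 16.0
  y^{k+1} = -1.2 + 0.2*16.0 = 2.0
Dual objective at y_4 = 2.0: reduced costs (6.0, 9.0), box minimizer x = (0.0, 0.0)
g(y_4) = b*y + (c1 - a1*y)*x1 + (c2 - a2*y)*x2 = 16*2.0 + 6.0*0.0 + 9.0*0.0 = 32.0 + 0.0 + 0.0 = 32.0


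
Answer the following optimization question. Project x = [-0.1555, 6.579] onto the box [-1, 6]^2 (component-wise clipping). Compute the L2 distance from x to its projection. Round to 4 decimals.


Project each component onto [-1, 6].
clip(-0.1555) = -0.1555, clip(6.579) = 6.0
Projection = [-0.1555, 6.0]
Squared diffs: [0.0, 0.3352]
Distance = sqrt(0.3352) = 0.579


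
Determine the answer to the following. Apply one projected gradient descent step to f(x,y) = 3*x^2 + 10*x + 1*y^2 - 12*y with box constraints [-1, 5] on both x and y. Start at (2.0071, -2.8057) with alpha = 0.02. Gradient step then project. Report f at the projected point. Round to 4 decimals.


Step 1: Compute gradient at (2.0071, -2.8057).
grad_x = 2*3*2.0071 + 10 = 22.0426
grad_y = 2*1*-2.8057 - 12 = -17.6114
Step 2: Gradient step.
x_raw = 2.0071 - 0.02*22.0426 = 1.5662
y_raw = -2.8057 - 0.02*-17.6114 = -2.4535
Step 3: Project onto [-1, 5].
x_proj = clip(1.5662) = 1.5662
y_proj = clip(-2.4535) = -1.0
Step 4: Evaluate f.
f(1.5662, -1.0) = 36.0219


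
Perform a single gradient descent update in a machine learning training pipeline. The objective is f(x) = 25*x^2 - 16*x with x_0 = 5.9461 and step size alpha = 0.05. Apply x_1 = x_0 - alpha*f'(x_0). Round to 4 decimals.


We compute the gradient at x_0 and apply the update.
f'(x) = 50*x - 16
f'(5.9461) = 50*5.9461 - 16 = 281.305
x_1 = 5.9461 - 0.05*281.305 = -8.1192


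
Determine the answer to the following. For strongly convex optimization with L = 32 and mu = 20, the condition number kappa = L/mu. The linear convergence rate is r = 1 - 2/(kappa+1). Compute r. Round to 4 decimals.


Step 1: Compute the condition number.
kappa = L/mu = 32/20 = 1.6
Step 2: Compute the convergence rate.
r = 1 - 2/(kappa + 1) = 1 - 2*mu/(L + mu) = (L - mu)/(L + mu) = 12/52 = 0.2308


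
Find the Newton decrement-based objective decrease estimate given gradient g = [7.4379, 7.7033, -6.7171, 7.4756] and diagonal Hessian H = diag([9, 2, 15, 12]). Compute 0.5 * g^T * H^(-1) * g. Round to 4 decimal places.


Step 1: H is diagonal, so H^(-1) * g = [0.8264, 3.8517, -0.4478, 0.623].
Step 2: g^T H^(-1) g = sum_i g_i^2 / H_ii
  = (7.4379)^2/9 + (7.7033)^2/2 + (-6.7171)^2/15 + (7.4756)^2/12
  = 6.1469 + 29.6704 + 3.008 + 4.657 = 43.4824
Step 3: Objective decrease = 0.5 * g^T H^(-1) g = 21.7412


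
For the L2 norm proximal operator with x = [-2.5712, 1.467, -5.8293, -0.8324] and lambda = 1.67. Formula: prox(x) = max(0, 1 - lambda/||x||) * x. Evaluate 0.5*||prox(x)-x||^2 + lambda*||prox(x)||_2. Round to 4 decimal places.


Step 1: Compute ||x||.
||x|| = 6.5907
Step 2: Compute scaling factor.
scale = max(0, 1 - 1.67/6.5907) = 0.7466
Step 3: prox(x) = [-1.9197, 1.0953, -4.3522, -0.6215]
||prox(x)|| = 4.9207
Step 4: Proximal objective.
0.5*||prox-x||^2 = 1.3945
lambda*||prox|| = 8.2176
Total = 9.612


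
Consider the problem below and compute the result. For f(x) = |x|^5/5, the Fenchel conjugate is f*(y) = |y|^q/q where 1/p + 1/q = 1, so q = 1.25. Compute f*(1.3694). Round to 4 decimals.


The conjugate exponent q satisfies 1/p + 1/q = 1.
p = 5, so q = 5/(5 - 1) = 1.25
|y|^q = 1.3694^1.25 = 1.4814
f*(1.3694) = 1.4814 / 1.25 = 1.1851


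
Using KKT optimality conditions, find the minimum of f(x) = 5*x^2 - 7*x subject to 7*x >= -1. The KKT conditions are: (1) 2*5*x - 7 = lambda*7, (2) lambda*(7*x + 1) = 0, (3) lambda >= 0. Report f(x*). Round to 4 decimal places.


Step 1: Try lambda = 0 (constraint inactive).
Stationarity: 2*5*x - 7 = 0
x* = 7/(2*5) = 0.7
Check constraint: 7*0.7 = 4.9 >= -1 -- satisfied.
Step 2: Compute optimal value.
f(x*) = 5*0.7^2 - 7*0.7 = -2.45


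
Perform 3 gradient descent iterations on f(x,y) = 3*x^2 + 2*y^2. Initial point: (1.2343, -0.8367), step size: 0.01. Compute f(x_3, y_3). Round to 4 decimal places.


Gradient descent on f(x,y) = 3*x^2 + 2*y^2.
Starting point: (1.2343, -0.8367), alpha = 0.01
Step 1: grad_x = 2*3*1.2343 = 7.4058, grad_y = 2*2*-0.8367 = -3.3468
  x_1 = 1.2343 - 0.01*7.4058 = 1.1602
  y_1 = -0.8367 - 0.01*-3.3468 = -0.8032
Step 2: grad_x = 2*3*1.1602 = 6.9615, grad_y = 2*2*-0.8032 = -3.2129
  x_2 = 1.1602 - 0.01*6.9615 = 1.0906
  y_2 = -0.8032 - 0.01*-3.2129 = -0.7711
Step 3: grad_x = 2*3*1.0906 = 6.5438, grad_y = 2*2*-0.7711 = -3.0844
  x_3 = 1.0906 - 0.01*6.5438 = 1.0252
  y_3 = -0.7711 - 0.01*-3.0844 = -0.7403
f(1.0252, -0.7403) = 3*1.0252^2 + 2*(-0.7403)^2 = 4.249


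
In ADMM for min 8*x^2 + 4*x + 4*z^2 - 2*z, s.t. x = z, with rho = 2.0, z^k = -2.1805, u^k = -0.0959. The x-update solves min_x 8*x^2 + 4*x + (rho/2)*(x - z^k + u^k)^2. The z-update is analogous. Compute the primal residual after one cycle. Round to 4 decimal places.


ADMM iteration with rho = 2.0, z^k = -2.1805, u^k = -0.0959
Step 1: x-update.
Minimize 8*x^2 + 4*x + (2.0/2)*(x + 2.1805 - 0.0959)^2
FOC: (2*8 + 2.0)*x = -4 + 2.0*(-2.1805 + 0.0959)
x^{k+1} = -0.4538
Step 2: z-update.
Minimize 4*z^2 - 2*z + (2.0/2)*(-0.4538 - z - 0.0959)^2
FOC: (2*4 + 2.0)*z = 2 + 2.0*(-0.4538 - 0.0959)
z^{k+1} = 0.0901
Step 3: u-update.
u^{k+1} = -0.0959 - 0.4538 - 0.0901 = -0.6398
Step 4: Primal residual = |-0.4538 - 0.0901| = 0.5439


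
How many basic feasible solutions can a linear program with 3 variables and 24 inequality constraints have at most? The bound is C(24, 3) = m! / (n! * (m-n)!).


Each vertex corresponds to some choice of n active constraints out of m, so the number of vertices is at most C(m, n) = m! / (n!(m-n)!).
m = 24, n = 3
Numerator: 24 * 23 * 22
Denominator: 3! = 6
C(24, 3) = 2024


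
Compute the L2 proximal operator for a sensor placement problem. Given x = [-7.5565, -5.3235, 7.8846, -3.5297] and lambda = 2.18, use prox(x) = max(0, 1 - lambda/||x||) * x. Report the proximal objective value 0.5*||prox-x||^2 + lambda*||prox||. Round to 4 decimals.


Step 1: Compute ||x||.
||x|| = 12.6517
Step 2: Compute scaling factor.
scale = max(0, 1 - 2.18/12.6517) = 0.8277
Step 3: prox(x) = [-6.2545, -4.4062, 6.526, -2.9215]
||prox(x)|| = 10.4717
Step 4: Proximal objective.
0.5*||prox-x||^2 = 2.3762
lambda*||prox|| = 22.8283
Total = 25.2046


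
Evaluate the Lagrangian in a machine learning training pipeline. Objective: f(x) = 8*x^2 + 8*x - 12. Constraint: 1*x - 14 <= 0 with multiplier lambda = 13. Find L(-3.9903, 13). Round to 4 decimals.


Step 1: Evaluate f(x).
f(-3.9903) = 8*(-3.9903)^2 + 8*(-3.9903) - 12 = 83.4576
Step 2: Evaluate g(x).
g(-3.9903) = 1*-3.9903 - 14 = -17.9903
Step 3: Compute Lagrangian.
L = 83.4576 + 13*-17.9903 = -150.4163


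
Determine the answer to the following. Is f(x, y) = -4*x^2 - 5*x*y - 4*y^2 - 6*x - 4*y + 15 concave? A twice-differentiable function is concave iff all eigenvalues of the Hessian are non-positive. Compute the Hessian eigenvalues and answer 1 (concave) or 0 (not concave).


The Hessian of f(x,y) = -4*x^2 - 5*x*y - 4*y^2 - 6*x - 4*y + 15 is:
H = [[-8, -5], [-5, -8]]
Trace = -8 - 8 = -16
Determinant = -8*-8 - (-5)^2 = 39
Discriminant = (-16)^2 - 4*39 = 100.0
Eigenvalues: lambda_1 = -13.0, lambda_2 = -3.0
The function is concave.

1


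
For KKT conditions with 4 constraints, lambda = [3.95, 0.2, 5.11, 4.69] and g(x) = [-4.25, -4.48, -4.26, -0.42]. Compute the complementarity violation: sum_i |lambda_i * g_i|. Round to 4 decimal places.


KKT complementary slackness check:
lambda_1 * g_1 = 3.95 * -4.25 = -16.7875
lambda_2 * g_2 = 0.2 * -4.48 = -0.896
lambda_3 * g_3 = 5.11 * -4.26 = -21.7686
lambda_4 * g_4 = 4.69 * -0.42 = -1.9698
Total violation = 16.7875 + 0.896 + 21.7686 + 1.9698 = 41.4219


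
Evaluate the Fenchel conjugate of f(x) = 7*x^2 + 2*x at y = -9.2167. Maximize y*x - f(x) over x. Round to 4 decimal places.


f*(y) = sup_x {y*x - a*x^2 - b*x} = sup_x {(y-b)*x - a*x^2}
FOC: (y - b) - 2a*x = 0 => x* = (y - b)/(2a)
x* = (-9.2167 - 2)/(2*7) = -0.8012
f*(-9.2167) = (y-b)^2/(4a) = (-9.2167 - 2)^2/(4*7)
= 125.8144/28 = 4.4934


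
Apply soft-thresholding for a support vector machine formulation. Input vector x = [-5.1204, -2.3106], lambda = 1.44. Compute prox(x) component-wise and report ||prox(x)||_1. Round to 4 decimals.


Soft-thresholding with lambda = 1.44:
prox(-5.1204) = sign(-5.1204)*max(|-5.1204| - 1.44, 0) = -3.6804
prox(-2.3106) = sign(-2.3106)*max(|-2.3106| - 1.44, 0) = -0.8706
prox(x) = [-3.6804, -0.8706]
||prox(x)||_1 = 3.6804 + 0.8706 = 4.551


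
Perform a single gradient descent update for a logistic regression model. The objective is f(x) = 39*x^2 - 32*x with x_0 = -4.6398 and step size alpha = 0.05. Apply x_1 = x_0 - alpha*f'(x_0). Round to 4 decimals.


We compute the gradient at x_0 and apply the update.
f'(x) = 78*x - 32
f'(-4.6398) = 78*-4.6398 - 32 = -393.9044
x_1 = -4.6398 - 0.05*-393.9044 = 15.0554


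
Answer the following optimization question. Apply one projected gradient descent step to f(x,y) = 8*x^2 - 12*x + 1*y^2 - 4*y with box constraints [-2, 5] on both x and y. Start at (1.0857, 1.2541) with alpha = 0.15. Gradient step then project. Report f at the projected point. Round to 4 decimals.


Step 1: Compute gradient at (1.0857, 1.2541).
grad_x = 2*8*1.0857 - 12 = 5.3712
grad_y = 2*1*1.2541 - 4 = -1.4918
Step 2: Gradient step.
x_raw = 1.0857 - 0.15*5.3712 = 0.28
y_raw = 1.2541 - 0.15*-1.4918 = 1.4779
Step 3: Project onto [-2, 5].
x_proj = clip(0.28) = 0.28
y_proj = clip(1.4779) = 1.4779
Step 4: Evaluate f.
f(0.28, 1.4779) = -6.4603


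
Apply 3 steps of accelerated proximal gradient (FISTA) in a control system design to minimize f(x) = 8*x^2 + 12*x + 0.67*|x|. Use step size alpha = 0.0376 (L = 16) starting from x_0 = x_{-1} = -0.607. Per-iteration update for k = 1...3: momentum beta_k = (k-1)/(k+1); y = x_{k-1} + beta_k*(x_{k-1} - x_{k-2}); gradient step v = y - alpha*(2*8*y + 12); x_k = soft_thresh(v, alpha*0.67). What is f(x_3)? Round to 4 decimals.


FISTA on f(x) = 8*x^2 + 12*x + 0.67*|x|
L = 16, alpha = 0.0376
Iteration 1: beta = 0.0, y = -0.607 + 0.0*(-0.607 + 0.607) = -0.607
  grad(y) = 2.288, v = y - alpha*grad = -0.693
  prox(v) = soft_thresh(-0.693, 0.0252) = -0.6678
Iteration 2: beta = 0.3333, y = -0.6678 + 0.3333*(-0.6678 + 0.607) = -0.6881
  grad(y) = 0.9901, v = y - alpha*grad = -0.7253
  prox(v) = soft_thresh(-0.7253, 0.0252) = -0.7002
Iteration 3: beta = 0.5, y = -0.7002 + 0.5*(-0.7002 + 0.6678) = -0.7163
  grad(y) = 0.539, v = y - alpha*grad = -0.7366
  prox(v) = soft_thresh(-0.7366, 0.0252) = -0.7114
f(x_3) = 8*(-0.7114)^2 + 12*(-0.7114) + 0.67*|-0.7114| = -4.0114


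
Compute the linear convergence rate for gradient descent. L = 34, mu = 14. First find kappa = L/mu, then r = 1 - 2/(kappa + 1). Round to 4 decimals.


Step 1: Compute the condition number.
kappa = L/mu = 34/14 = 2.4286
Step 2: Compute the convergence rate.
r = 1 - 2/(kappa + 1) = 1 - 2*mu/(L + mu) = (L - mu)/(L + mu) = 20/48 = 0.4167


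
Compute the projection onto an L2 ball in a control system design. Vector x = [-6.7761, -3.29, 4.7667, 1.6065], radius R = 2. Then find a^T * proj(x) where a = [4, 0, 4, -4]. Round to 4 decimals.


Step 1: Compute ||x|| (intermediates to 6 decimals).
||x|| = sqrt((-6.7761)^2 + (-3.29)^2 + 4.7667^2 + 1.6065^2) = 9.057699
Step 2: Project.
Since ||x|| > R, scale = R/||x|| = 2/9.057699 = 0.220807, proj(x) = scale * x
proj(x) = [-1.49621, -0.726455, 1.052521, 0.354726]
Step 3: Dot product.
a^T * proj(x) = 4*(-1.49621) + 0*(-0.726455) + 4*1.052521 - 4*0.354726 = -3.1937


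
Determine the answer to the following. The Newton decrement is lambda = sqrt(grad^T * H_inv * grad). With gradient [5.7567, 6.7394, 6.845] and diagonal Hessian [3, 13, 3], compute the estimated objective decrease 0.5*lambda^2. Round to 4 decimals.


Step 1: H is diagonal, so H^(-1) * g = [1.9189, 0.5184, 2.2817].
Step 2: g^T H^(-1) g = sum_i g_i^2 / H_ii
  = (5.7567)^2/3 + (6.7394)^2/13 + (6.845)^2/3
  = 11.0465 + 3.4938 + 15.618 = 30.1583
Step 3: Objective decrease = 0.5 * g^T H^(-1) g = 15.0792


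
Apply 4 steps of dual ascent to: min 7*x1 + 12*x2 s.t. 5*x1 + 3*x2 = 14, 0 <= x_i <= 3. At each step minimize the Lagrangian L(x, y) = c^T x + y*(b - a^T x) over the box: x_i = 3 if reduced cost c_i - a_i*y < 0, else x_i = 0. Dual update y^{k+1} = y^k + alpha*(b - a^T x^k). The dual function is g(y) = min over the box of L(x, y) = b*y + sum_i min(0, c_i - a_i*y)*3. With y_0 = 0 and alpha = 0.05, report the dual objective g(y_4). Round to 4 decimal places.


Dual ascent for LP: min 7*x1 + 12*x2, 5*x1 + 3*x2 = 14, 0 <= x_i <= 3
Step 1: y^k = 0.0, reduced costs: (7.0, 12.0)
  x^k = (0.0, 0.0), subgradient = b - a^T x = 14.0
  y^{k+1} = 0.0 + 0.05*14.0 = 0.7
Step 2: y^k = 0.7, reduced costs: (3.5, 9.9)
  x^k = (0.0, 0.0), subgradient = b - a^T x = 14.0
  y^{k+1} = 0.7 + 0.05*14.0 = 1.4
Step 3: y^k = 1.4, reduced costs: (0.0, 7.8)
  x^k = (0.0, 0.0), subgradient = b - a^T x = 14.0
  y^{k+1} = 1.4 + 0.05*14.0 = 2.1
Step 4: y^k = 2.1, reduced costs: (-3.5, 5.7)
  x^k = (3.0, 0.0), subgradient = b - a^T x = -1.0
  y^{k+1} = 2.1 + 0.05*-1.0 = 2.05
Dual objective at y_4 = 2.05: reduced costs (-3.25, 5.85), box minimizer x = (3.0, 0.0)
g(y_4) = b*y + (c1 - a1*y)*x1 + (c2 - a2*y)*x2 = 14*2.05 + (-3.25)*3.0 + 5.85*0.0 = 28.7 - 9.75 + 0.0 = 18.95


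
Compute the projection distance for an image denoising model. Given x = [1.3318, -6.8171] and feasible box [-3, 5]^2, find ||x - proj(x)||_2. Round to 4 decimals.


Project each component onto [-3, 5].
clip(1.3318) = 1.3318, clip(-6.8171) = -3.0
Projection = [1.3318, -3.0]
Squared diffs: [0.0, 14.5703]
Distance = sqrt(14.5703) = 3.8171


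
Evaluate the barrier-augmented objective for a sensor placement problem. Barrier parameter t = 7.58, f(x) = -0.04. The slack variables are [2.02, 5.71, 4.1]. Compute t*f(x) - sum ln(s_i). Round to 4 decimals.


Step 1: Compute log-barrier.
ln values: [0.7031, 1.7422, 1.411]
phi = -(0.7031 + 1.7422 + 1.411) = -3.8563
Step 2: Compute augmented objective.
t*f(x) = 7.58*-0.04 = -0.3032
Total = -0.3032 - 3.8563 = -4.1595


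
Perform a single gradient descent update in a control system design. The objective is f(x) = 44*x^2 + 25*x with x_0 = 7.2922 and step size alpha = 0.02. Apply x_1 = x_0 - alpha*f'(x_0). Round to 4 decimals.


We compute the gradient at x_0 and apply the update.
f'(x) = 88*x + 25
f'(7.2922) = 88*7.2922 + 25 = 666.7136
x_1 = 7.2922 - 0.02*666.7136 = -6.0421


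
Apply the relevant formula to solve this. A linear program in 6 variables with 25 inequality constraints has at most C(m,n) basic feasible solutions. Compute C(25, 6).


Each vertex corresponds to some choice of n active constraints out of m, so the number of vertices is at most C(m, n) = m! / (n!(m-n)!).
m = 25, n = 6
Numerator: 25 * 24 * 23 * 22 * 21 * 20
Denominator: 6! = 720
C(25, 6) = 177100


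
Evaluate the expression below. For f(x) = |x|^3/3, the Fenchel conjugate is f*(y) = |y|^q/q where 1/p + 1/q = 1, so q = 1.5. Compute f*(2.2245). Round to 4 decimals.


The conjugate exponent q satisfies 1/p + 1/q = 1.
p = 3, so q = 3/(3 - 1) = 1.5
|y|^q = 2.2245^1.5 = 3.3178
f*(2.2245) = 3.3178 / 1.5 = 2.2119


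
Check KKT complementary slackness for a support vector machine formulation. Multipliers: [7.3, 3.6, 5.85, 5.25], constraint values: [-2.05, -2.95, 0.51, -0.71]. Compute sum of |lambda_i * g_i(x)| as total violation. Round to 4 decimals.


KKT complementary slackness check:
lambda_1 * g_1 = 7.3 * -2.05 = -14.965
lambda_2 * g_2 = 3.6 * -2.95 = -10.62
lambda_3 * g_3 = 5.85 * 0.51 = 2.9835
lambda_4 * g_4 = 5.25 * -0.71 = -3.7275
Total violation = 14.965 + 10.62 + 2.9835 + 3.7275 = 32.296


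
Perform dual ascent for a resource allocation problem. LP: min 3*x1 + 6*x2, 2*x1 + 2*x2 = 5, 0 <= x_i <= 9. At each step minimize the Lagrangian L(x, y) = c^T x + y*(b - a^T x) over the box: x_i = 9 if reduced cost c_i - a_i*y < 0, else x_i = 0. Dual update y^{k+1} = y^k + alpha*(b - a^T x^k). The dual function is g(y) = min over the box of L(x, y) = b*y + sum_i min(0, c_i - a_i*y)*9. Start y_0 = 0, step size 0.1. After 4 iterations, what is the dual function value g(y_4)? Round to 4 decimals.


Dual ascent for LP: min 3*x1 + 6*x2, 2*x1 + 2*x2 = 5, 0 <= x_i <= 9
Step 1: y^k = 0.0, reduced costs: (3.0, 6.0)
  x^k = (0.0, 0.0), subgradient = b - a^T x = 5.0
  y^{k+1} = 0.0 + 0.1*5.0 = 0.5
Step 2: y^k = 0.5, reduced costs: (2.0, 5.0)
  x^k = (0.0, 0.0), subgradient = b - a^T x = 5.0
  y^{k+1} = 0.5 + 0.1*5.0 = 1.0
Step 3: y^k = 1.0, reduced costs: (1.0, 4.0)
  x^k = (0.0, 0.0), subgradient = b - a^T x = 5.0
  y^{k+1} = 1.0 + 0.1*5.0 = 1.5
Step 4: y^k = 1.5, reduced costs: (0.0, 3.0)
  x^k = (0.0, 0.0), subgradient = b - a^T x = 5.0
  y^{k+1} = 1.5 + 0.1*5.0 = 2.0
Dual objective at y_4 = 2.0: reduced costs (-1.0, 2.0), box minimizer x = (9.0, 0.0)
g(y_4) = b*y + (c1 - a1*y)*x1 + (c2 - a2*y)*x2 = 5*2.0 + (-1.0)*9.0 + 2.0*0.0 = 10.0 - 9.0 + 0.0 = 1.0


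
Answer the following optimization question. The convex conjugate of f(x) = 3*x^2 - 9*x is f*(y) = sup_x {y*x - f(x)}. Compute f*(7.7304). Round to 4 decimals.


f*(y) = sup_x {y*x - a*x^2 - b*x} = sup_x {(y-b)*x - a*x^2}
FOC: (y - b) - 2a*x = 0 => x* = (y - b)/(2a)
x* = (7.7304 + 9)/(2*3) = 2.7884
f*(7.7304) = (y-b)^2/(4a) = (7.7304 + 9)^2/(4*3)
= 279.9063/12 = 23.3255


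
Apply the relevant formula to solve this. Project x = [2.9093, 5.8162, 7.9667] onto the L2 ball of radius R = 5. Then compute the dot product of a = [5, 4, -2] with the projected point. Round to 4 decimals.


Step 1: Compute ||x|| (intermediates to 6 decimals).
||x|| = sqrt(2.9093^2 + 5.8162^2 + 7.9667^2) = 10.283993
Step 2: Project.
Since ||x|| > R, scale = R/||x|| = 5/10.283993 = 0.486192, proj(x) = scale * x
proj(x) = [1.414478, 2.82779, 3.873346]
Step 3: Dot product.
a^T * proj(x) = 5*1.414478 + 4*2.82779 - 2*3.873346 = 10.6369


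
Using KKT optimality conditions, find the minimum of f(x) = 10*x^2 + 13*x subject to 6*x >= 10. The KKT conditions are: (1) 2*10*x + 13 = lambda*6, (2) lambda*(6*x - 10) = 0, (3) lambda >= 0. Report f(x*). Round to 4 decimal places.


Step 1: Try lambda = 0 (constraint inactive).
x_unc = -13/(2*10) = -0.65
Check: 6*-0.65 = -3.9 < 10 -- violated!
Step 2: Constraint must be active: 6*x = 10
x* = 10/6 = 5/3 = 1.6667 (rounded; the exact value 5/3 is used below)
lambda = (2*10*(5/3) + 13)/6 = 7.7222
Step 3: Compute optimal value.
f(x*) = 10*(5/3)^2 + 13*(5/3) = 49.4444


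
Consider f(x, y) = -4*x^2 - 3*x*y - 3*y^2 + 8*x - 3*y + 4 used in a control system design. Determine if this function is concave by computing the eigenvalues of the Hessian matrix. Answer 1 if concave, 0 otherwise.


The Hessian of f(x,y) = -4*x^2 - 3*x*y - 3*y^2 + 8*x - 3*y + 4 is:
H = [[-8, -3], [-3, -6]]
Trace = -8 - 6 = -14
Determinant = -8*-6 - (-3)^2 = 39
Discriminant = (-14)^2 - 4*39 = 40.0
Eigenvalues: lambda_1 = -10.1623, lambda_2 = -3.8377
The function is concave.

1


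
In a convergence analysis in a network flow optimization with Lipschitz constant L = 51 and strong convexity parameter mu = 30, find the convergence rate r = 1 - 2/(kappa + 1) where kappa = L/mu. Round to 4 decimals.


Step 1: Compute the condition number.
kappa = L/mu = 51/30 = 1.7
Step 2: Compute the convergence rate.
r = 1 - 2/(kappa + 1) = 1 - 2*mu/(L + mu) = (L - mu)/(L + mu) = 21/81 = 0.2593


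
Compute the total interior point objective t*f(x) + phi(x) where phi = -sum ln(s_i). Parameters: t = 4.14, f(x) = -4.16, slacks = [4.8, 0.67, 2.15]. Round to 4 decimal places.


Step 1: Compute log-barrier.
ln values: [1.5686, -0.4005, 0.7655]
phi = -(1.5686 - 0.4005 + 0.7655) = -1.9336
Step 2: Compute augmented objective.
t*f(x) = 4.14*-4.16 = -17.2224
Total = -17.2224 - 1.9336 = -19.156


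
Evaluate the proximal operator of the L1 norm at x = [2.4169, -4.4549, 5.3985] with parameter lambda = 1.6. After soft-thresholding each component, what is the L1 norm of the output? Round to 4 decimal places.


Soft-thresholding with lambda = 1.6:
prox(2.4169) = sign(2.4169)*max(|2.4169| - 1.6, 0) = 0.8169
prox(-4.4549) = sign(-4.4549)*max(|-4.4549| - 1.6, 0) = -2.8549
prox(5.3985) = sign(5.3985)*max(|5.3985| - 1.6, 0) = 3.7985
prox(x) = [0.8169, -2.8549, 3.7985]
||prox(x)||_1 = 0.8169 + 2.8549 + 3.7985 = 7.4703


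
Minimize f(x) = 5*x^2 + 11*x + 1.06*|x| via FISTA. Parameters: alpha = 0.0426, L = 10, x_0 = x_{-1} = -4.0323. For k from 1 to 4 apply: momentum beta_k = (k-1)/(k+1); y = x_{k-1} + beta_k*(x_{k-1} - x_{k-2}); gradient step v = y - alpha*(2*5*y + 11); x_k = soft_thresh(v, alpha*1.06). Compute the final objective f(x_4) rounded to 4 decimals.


FISTA on f(x) = 5*x^2 + 11*x + 1.06*|x|
L = 10, alpha = 0.0426
Iteration 1: beta = 0.0, y = -4.0323 + 0.0*(-4.0323 + 4.0323) = -4.0323
  grad(y) = -29.323, v = y - alpha*grad = -2.7831
  prox(v) = soft_thresh(-2.7831, 0.0452) = -2.738
Iteration 2: beta = 0.3333, y = -2.738 + 0.3333*(-2.738 + 4.0323) = -2.3065
  grad(y) = -12.0655, v = y - alpha*grad = -1.7926
  prox(v) = soft_thresh(-1.7926, 0.0452) = -1.7474
Iteration 3: beta = 0.5, y = -1.7474 + 0.5*(-1.7474 + 2.738) = -1.2521
  grad(y) = -1.5211, v = y - alpha*grad = -1.1873
  prox(v) = soft_thresh(-1.1873, 0.0452) = -1.1422
Iteration 4: beta = 0.6, y = -1.1422 + 0.6*(-1.1422 + 1.7474) = -0.779
  grad(y) = 3.2099, v = y - alpha*grad = -0.9158
  prox(v) = soft_thresh(-0.9158, 0.0452) = -0.8706
f(x_4) = 5*(-0.8706)^2 + 11*(-0.8706) + 1.06*|-0.8706| = -4.864


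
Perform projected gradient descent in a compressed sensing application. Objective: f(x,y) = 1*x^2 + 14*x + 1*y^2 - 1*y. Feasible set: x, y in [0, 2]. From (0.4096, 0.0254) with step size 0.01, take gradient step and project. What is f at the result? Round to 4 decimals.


Step 1: Compute gradient at (0.4096, 0.0254).
grad_x = 2*1*0.4096 + 14 = 14.8192
grad_y = 2*1*0.0254 - 1 = -0.9492
Step 2: Gradient step.
x_raw = 0.4096 - 0.01*14.8192 = 0.2614
y_raw = 0.0254 - 0.01*-0.9492 = 0.0349
Step 3: Project onto [0, 2].
x_proj = clip(0.2614) = 0.2614
y_proj = clip(0.0349) = 0.0349
Step 4: Evaluate f.
f(0.2614, 0.0349) = 3.6944


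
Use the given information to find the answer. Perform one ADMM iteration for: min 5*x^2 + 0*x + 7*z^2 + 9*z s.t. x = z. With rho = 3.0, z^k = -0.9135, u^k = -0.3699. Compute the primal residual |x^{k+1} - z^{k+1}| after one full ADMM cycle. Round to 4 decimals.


ADMM iteration with rho = 3.0, z^k = -0.9135, u^k = -0.3699
Step 1: x-update.
Minimize 5*x^2 + 0*x + (3.0/2)*(x + 0.9135 - 0.3699)^2
FOC: (2*5 + 3.0)*x = 0 + 3.0*(-0.9135 + 0.3699)
x^{k+1} = -0.1254
Step 2: z-update.
Minimize 7*z^2 + 9*z + (3.0/2)*(-0.1254 - z - 0.3699)^2
FOC: (2*7 + 3.0)*z = -9 + 3.0*(-0.1254 - 0.3699)
z^{k+1} = -0.6168
Step 3: u-update.
u^{k+1} = -0.3699 - 0.1254 + 0.6168 = 0.1215
Step 4: Primal residual = |-0.1254 + 0.6168| = 0.4914


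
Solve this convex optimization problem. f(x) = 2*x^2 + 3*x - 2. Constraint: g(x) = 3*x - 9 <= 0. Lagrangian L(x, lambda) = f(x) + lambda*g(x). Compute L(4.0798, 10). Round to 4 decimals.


Step 1: Evaluate f(x).
f(4.0798) = 2*4.0798^2 + 3*4.0798 - 2 = 43.5289
Step 2: Evaluate g(x).
g(4.0798) = 3*4.0798 - 9 = 3.2394
Step 3: Compute Lagrangian.
L = 43.5289 + 10*3.2394 = 75.9229


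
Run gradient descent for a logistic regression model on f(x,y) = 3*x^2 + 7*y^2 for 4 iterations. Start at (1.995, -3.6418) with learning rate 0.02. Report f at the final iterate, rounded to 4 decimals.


Gradient descent on f(x,y) = 3*x^2 + 7*y^2.
Starting point: (1.995, -3.6418), alpha = 0.02
Step 1: grad_x = 2*3*1.995 = 11.97, grad_y = 2*7*-3.6418 = -50.9852
  x_1 = 1.995 - 0.02*11.97 = 1.7556
  y_1 = -3.6418 - 0.02*-50.9852 = -2.6221
Step 2: grad_x = 2*3*1.7556 = 10.5336, grad_y = 2*7*-2.6221 = -36.7093
  x_2 = 1.7556 - 0.02*10.5336 = 1.5449
  y_2 = -2.6221 - 0.02*-36.7093 = -1.8879
Step 3: grad_x = 2*3*1.5449 = 9.2696, grad_y = 2*7*-1.8879 = -26.4307
  x_3 = 1.5449 - 0.02*9.2696 = 1.3595
  y_3 = -1.8879 - 0.02*-26.4307 = -1.3593
Step 4: grad_x = 2*3*1.3595 = 8.1572, grad_y = 2*7*-1.3593 = -19.0301
  x_4 = 1.3595 - 0.02*8.1572 = 1.1964
  y_4 = -1.3593 - 0.02*-19.0301 = -0.9787
f(1.1964, -0.9787) = 3*1.1964^2 + 7*(-0.9787)^2 = 10.9989
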